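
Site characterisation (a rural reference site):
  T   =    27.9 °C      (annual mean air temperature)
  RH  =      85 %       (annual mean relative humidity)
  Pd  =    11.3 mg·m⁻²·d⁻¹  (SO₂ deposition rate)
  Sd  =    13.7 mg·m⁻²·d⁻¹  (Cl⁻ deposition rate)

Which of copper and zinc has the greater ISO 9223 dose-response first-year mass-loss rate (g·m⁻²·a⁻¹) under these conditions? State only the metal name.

copper

copper: T>10 °C ⇒ hinge -0.080·(27.9−10) = -1.4320
  SO₂ term: 0.0053·11.3^0.26·exp(0.059·85-1.4320) = 0.3582
  Cl⁻ term: 0.01025·13.7^0.27·exp(0.036·85+0.049·27.9) = 1.739
  r_corr = 0.3582 + 1.739 = 2.097 μm/a
  mass loss = 2.097 μm/a × 8.96 g/cm³ = 18.79 g·m⁻²·a⁻¹
zinc: temperature factor f = -0.071·(17.9) = -1.2709
  Pd branch = 0.0129·Pd^0.44·e^(0.046·RH+f) = 0.5249 μm/a
  Cl⁻ term: 0.0175·13.7^0.57·exp(0.008·85+0.085·27.9) = 1.645
  sum: 0.5249 + 1.645 → r_corr = 2.17 μm/a
  mass loss = 2.17 μm/a × 7.14 g/cm³ = 15.49 g·m⁻²·a⁻¹
Ordering by g·m⁻²·a⁻¹: copper (18.8) > zinc (15.5)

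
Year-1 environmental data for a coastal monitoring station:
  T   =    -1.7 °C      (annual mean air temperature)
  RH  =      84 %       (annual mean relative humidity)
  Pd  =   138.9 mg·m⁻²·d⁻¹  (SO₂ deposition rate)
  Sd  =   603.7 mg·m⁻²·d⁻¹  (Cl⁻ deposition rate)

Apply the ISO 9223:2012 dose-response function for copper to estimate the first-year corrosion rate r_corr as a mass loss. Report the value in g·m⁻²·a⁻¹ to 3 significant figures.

copper: f(T) = +0.126·(T−10) [T≤10 °C] = -1.4742
  SO₂ term: 0.0053·138.9^0.26·exp(0.059·84-1.4742) = 0.6216
  Cl⁻ term: 0.01025·603.7^0.27·exp(0.036·84+0.049·-1.7) = 1.093
  sum: 0.6216 + 1.093 → r_corr = 1.715 μm/a
Convert to mass loss: 1.715 μm/a × 8.96 g/cm³ = 15.36 g·m⁻²·a⁻¹

r_corr = 15.4 g·m⁻²·a⁻¹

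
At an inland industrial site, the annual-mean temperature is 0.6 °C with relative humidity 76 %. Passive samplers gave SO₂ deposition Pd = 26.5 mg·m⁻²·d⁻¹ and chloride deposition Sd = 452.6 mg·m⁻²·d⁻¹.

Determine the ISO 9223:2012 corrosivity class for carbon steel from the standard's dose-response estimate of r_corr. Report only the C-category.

C4

carbon steel: f(T) = +0.150·(T−10) [T≤10 °C] = -1.4100
  Pd branch = 1.77·Pd^0.52·e^(0.02·RH+f) = 10.86 μm/a
  Sd branch = 0.102·Sd^0.62·e^(0.033·RH+0.04·T) = 56.86 μm/a
  r_corr = 10.86 + 56.86 = 67.72 μm/a
ISO 9223 Table 2 (carbon steel): 50 < 67.7 ≤ 80 μm/a ⇒ C4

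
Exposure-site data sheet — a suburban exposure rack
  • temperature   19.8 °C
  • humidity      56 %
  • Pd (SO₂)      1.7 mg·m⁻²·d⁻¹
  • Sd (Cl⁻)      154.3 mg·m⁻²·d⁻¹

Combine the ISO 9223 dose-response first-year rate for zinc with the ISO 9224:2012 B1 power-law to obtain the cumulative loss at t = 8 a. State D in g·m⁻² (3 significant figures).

D(8) = 105 g·m⁻²

zinc: temperature factor f = -0.071·(9.8) = -0.6958
  sulphur-dioxide contribution → 0.1068 μm/a
  chloride contribution → 2.605 μm/a
  ⇒ r_corr(zinc) = 2.712 μm/a
Long-term exponent b (ISO 9224 Table 2, B1) = 0.813
  D(8) = 2.712 × 8^0.813 = 2.712 × 5.423 = 14.71 μm
  Mass loss = 14.71 μm × 7.14 g/cm³ = 105 g·m⁻²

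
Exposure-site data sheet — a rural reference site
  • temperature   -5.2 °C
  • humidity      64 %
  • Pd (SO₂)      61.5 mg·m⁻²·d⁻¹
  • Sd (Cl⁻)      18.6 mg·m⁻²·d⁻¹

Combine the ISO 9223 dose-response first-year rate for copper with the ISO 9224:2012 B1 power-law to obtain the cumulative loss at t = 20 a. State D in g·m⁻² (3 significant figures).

copper: T≤10 °C ⇒ hinge +0.126·(-5.2−10) = -1.9152
  SO₂ term: 0.0053·61.5^0.26·exp(0.059·64-1.9152) = 0.09943
  Sd branch = 0.01025·Sd^0.27·e^(0.036·RH+0.049·T) = 0.1752 μm/a
  r_corr = 0.09943 + 0.1752 = 0.2746 μm/a
ISO 9224: D(t) = r_corr · t^b with b = 0.667 (copper, B1)
  D(20) = 0.2746 × 20^0.667 = 0.2746 × 7.375 = 2.025 μm
  Mass loss = 2.025 μm × 8.96 g/cm³ = 18.15 g·m⁻²

D(20) = 18.1 g·m⁻²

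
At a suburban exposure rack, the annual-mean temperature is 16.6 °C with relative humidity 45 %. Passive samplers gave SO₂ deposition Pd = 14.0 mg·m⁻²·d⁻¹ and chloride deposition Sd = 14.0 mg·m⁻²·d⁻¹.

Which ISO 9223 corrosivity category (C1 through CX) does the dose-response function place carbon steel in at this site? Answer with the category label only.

carbon steel: T>10 °C ⇒ hinge -0.054·(16.6−10) = -0.3564
  Pd branch = 1.77·Pd^0.52·e^(0.02·RH+f) = 12.02 μm/a
  Cl⁻ term: 0.102·14.0^0.62·exp(0.033·45+0.04·16.6) = 4.493
  r_corr = 12.02 + 4.493 = 16.52 μm/a
16.5 μm/a falls in (1.3, 25] for carbon steel → category C2

C2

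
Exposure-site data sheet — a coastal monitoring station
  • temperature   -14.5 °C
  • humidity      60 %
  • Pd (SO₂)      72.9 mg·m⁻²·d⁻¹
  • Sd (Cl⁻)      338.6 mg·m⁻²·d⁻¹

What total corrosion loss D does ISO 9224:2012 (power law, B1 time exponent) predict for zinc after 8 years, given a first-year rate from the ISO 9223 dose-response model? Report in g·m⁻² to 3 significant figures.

zinc: f(T) = +0.038·(T−10) [T≤10 °C] = -0.9310
  Pd branch = 0.0129·Pd^0.44·e^(0.046·RH+f) = 0.5303 μm/a
  Cl⁻ term: 0.0175·338.6^0.57·exp(0.008·60+0.085·-14.5) = 0.2281
  sum: 0.5303 + 0.2281 → r_corr = 0.7584 μm/a
ISO 9224: D(t) = r_corr · t^b with b = 0.813 (zinc, B1)
  D(8) = 0.7584 × 8^0.813 = 0.7584 × 5.423 = 4.113 μm
  Mass loss = 4.113 μm × 7.14 g/cm³ = 29.36 g·m⁻²

D(8) = 29.4 g·m⁻²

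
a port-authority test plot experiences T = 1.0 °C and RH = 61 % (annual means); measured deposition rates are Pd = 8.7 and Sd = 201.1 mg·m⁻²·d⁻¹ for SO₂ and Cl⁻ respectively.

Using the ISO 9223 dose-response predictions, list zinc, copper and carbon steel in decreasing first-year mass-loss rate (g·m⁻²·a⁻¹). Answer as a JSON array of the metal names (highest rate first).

zinc: f(T) = +0.038·(T−10) [T≤10 °C] = -0.3420
  SO₂ term: 0.0129·8.7^0.44·exp(0.046·61-0.3420) = 0.3927
  Sd branch = 0.0175·Sd^0.57·e^(0.008·RH+0.085·T) = 0.638 μm/a
  sum: 0.3927 + 0.638 → r_corr = 1.031 μm/a
  mass loss = 1.031 μm/a × 7.14 g/cm³ = 7.359 g·m⁻²·a⁻¹
copper: temperature factor f = +0.126·(-9.0) = -1.1340
  SO₂ term: 0.0053·8.7^0.26·exp(0.059·61-1.1340) = 0.1094
  Cl⁻ term: 0.01025·201.1^0.27·exp(0.036·61+0.049·1.0) = 0.4052
  sum: 0.1094 + 0.4052 → r_corr = 0.5146 μm/a
  mass loss = 0.5146 μm/a × 8.96 g/cm³ = 4.611 g·m⁻²·a⁻¹
carbon steel: temperature factor f = +0.150·(-9.0) = -1.3500
  Pd branch = 1.77·Pd^0.52·e^(0.02·RH+f) = 4.787 μm/a
  Cl⁻ term: 0.102·201.1^0.62·exp(0.033·61+0.04·1.0) = 21.3
  sum: 4.787 + 21.3 → r_corr = 26.08 μm/a
  mass loss = 26.08 μm/a × 7.85 g/cm³ = 204.8 g·m⁻²·a⁻¹
Ordering by g·m⁻²·a⁻¹: carbon steel (205) > zinc (7.36) > copper (4.61)

["carbon steel", "zinc", "copper"]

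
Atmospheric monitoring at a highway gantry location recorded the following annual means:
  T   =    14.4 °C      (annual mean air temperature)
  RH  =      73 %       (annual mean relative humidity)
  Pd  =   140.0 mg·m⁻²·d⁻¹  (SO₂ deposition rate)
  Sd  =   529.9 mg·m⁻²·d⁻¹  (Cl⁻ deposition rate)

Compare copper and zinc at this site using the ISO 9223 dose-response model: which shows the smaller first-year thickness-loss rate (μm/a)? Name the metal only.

copper

copper: T>10 °C ⇒ hinge -0.080·(14.4−10) = -0.3520
  Pd branch = 0.0053·Pd^0.26·e^(0.059·RH+f) = 0.9998 μm/a
  Sd branch = 0.01025·Sd^0.27·e^(0.036·RH+0.049·T) = 1.563 μm/a
  sum: 0.9998 + 1.563 → r_corr = 2.563 μm/a
zinc: temperature factor f = -0.071·(4.4) = -0.3124
  Pd branch = 0.0129·Pd^0.44·e^(0.046·RH+f) = 2.385 μm/a
  Sd branch = 0.0175·Sd^0.57·e^(0.008·RH+0.085·T) = 3.811 μm/a
  sum: 2.385 + 3.811 → r_corr = 6.196 μm/a
Ordering by μm/a: zinc (6.2) > copper (2.56)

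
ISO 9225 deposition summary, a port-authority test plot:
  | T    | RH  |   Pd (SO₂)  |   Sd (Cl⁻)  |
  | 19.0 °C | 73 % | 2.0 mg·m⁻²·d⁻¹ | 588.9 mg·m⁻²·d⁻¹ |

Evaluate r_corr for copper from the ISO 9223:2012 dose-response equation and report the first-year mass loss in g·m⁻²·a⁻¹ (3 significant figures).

r_corr = 20.1 g·m⁻²·a⁻¹

copper: T>10 °C ⇒ hinge -0.080·(19.0−10) = -0.7200
  SO₂ term: 0.0053·2.0^0.26·exp(0.059·73-0.7200) = 0.2293
  Cl⁻ term: 0.01025·588.9^0.27·exp(0.036·73+0.049·19.0) = 2.015
  r_corr = 0.2293 + 2.015 = 2.244 μm/a
Convert to mass loss: 2.244 μm/a × 8.96 g/cm³ = 20.11 g·m⁻²·a⁻¹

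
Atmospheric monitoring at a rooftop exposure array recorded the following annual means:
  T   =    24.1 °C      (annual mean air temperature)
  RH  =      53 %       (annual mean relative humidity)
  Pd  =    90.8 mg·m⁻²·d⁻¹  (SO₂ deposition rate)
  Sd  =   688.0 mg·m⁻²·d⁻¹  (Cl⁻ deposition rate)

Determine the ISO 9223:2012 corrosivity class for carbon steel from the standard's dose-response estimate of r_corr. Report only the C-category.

C5

carbon steel: f(T) = -0.054·(T−10) [T>10 °C] = -0.7614
  sulphur-dioxide contribution → 24.88 μm/a
  chloride contribution → 88.34 μm/a
  total first-year rate 113.2 μm/a
113 μm/a falls in (80, 200] for carbon steel → category C5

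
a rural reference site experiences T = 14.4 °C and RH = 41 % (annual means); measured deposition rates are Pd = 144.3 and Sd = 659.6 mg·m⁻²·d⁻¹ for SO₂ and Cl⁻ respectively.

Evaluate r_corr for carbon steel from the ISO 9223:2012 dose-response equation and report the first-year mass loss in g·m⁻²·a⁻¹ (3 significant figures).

r_corr = 639 g·m⁻²·a⁻¹

carbon steel: temperature factor f = -0.054·(4.4) = -0.2376
  sulphur-dioxide contribution → 42.05 μm/a
  chloride contribution → 39.29 μm/a
  total first-year rate 81.34 μm/a
Convert to mass loss: 81.34 μm/a × 7.85 g/cm³ = 638.5 g·m⁻²·a⁻¹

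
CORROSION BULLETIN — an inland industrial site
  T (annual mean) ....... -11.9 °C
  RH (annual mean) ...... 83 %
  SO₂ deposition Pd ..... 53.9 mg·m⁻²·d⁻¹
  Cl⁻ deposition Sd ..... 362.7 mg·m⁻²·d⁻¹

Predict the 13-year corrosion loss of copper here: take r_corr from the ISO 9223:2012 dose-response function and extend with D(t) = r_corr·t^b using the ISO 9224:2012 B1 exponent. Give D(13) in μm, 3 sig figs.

copper: T≤10 °C ⇒ hinge +0.126·(-11.9−10) = -2.7594
  Pd branch = 0.0053·Pd^0.26·e^(0.059·RH+f) = 0.1267 μm/a
  Sd branch = 0.01025·Sd^0.27·e^(0.036·RH+0.049·T) = 0.5575 μm/a
  r_corr = 0.1267 + 0.5575 = 0.6842 μm/a
Power-law: D(13) = r_corr · 13^0.667
  D(13) = 0.6842 × 13^0.667 = 0.6842 × 5.534 = 3.786 μm

D(13) = 3.79 μm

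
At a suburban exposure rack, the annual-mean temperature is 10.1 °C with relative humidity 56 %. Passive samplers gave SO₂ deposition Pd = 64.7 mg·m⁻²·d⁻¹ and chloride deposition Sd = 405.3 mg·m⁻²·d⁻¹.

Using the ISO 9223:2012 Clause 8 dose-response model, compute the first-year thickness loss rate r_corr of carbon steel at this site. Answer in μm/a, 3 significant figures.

carbon steel: temperature factor f = -0.054·(0.1) = -0.0054
  sulphur-dioxide contribution → 47.17 μm/a
  chloride contribution → 40.13 μm/a
  total first-year rate 87.3 μm/a

r_corr = 87.3 μm/a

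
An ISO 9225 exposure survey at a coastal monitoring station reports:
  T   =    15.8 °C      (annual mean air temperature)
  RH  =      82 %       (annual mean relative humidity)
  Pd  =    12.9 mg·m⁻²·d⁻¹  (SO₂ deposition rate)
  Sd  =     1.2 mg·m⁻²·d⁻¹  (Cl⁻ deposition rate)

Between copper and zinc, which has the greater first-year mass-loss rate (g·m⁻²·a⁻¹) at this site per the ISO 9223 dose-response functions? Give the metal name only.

copper: f(T) = -0.080·(T−10) [T>10 °C] = -0.4640
  Pd branch = 0.0053·Pd^0.26·e^(0.059·RH+f) = 0.8178 μm/a
  Cl⁻ term: 0.01025·1.2^0.27·exp(0.036·82+0.049·15.8) = 0.4471
  sum: 0.8178 + 0.4471 → r_corr = 1.265 μm/a
  mass loss = 1.265 μm/a × 8.96 g/cm³ = 11.33 g·m⁻²·a⁻¹
zinc: T>10 °C ⇒ hinge -0.071·(15.8−10) = -0.4118
  Pd branch = 0.0129·Pd^0.44·e^(0.046·RH+f) = 1.144 μm/a
  Cl⁻ term: 0.0175·1.2^0.57·exp(0.008·82+0.085·15.8) = 0.1433
  sum: 1.144 + 0.1433 → r_corr = 1.288 μm/a
  mass loss = 1.288 μm/a × 7.14 g/cm³ = 9.194 g·m⁻²·a⁻¹
Ordering by g·m⁻²·a⁻¹: copper (11.3) > zinc (9.19)

copper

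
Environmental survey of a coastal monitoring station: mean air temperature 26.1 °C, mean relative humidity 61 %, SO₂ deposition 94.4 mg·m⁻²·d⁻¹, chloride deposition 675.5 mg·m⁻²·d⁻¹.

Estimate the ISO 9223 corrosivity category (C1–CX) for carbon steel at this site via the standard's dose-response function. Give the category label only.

carbon steel: T>10 °C ⇒ hinge -0.054·(26.1−10) = -0.8694
  Pd branch = 1.77·Pd^0.52·e^(0.02·RH+f) = 26.74 μm/a
  Sd branch = 0.102·Sd^0.62·e^(0.033·RH+0.04·T) = 123.2 μm/a
  sum: 26.74 + 123.2 → r_corr = 149.9 μm/a
Category bounds: 80…200 μm/a bracket r_corr ⇒ C5

C5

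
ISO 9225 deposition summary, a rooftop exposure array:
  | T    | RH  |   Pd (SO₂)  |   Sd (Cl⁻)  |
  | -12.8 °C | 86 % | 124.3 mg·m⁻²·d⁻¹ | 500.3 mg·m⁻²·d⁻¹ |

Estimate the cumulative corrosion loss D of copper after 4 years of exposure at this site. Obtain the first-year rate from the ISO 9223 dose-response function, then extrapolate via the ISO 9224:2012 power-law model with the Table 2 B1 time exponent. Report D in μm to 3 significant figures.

copper: temperature factor f = +0.126·(-22.8) = -2.8728
  Pd branch = 0.0053·Pd^0.26·e^(0.059·RH+f) = 0.1678 μm/a
  Sd branch = 0.01025·Sd^0.27·e^(0.036·RH+0.049·T) = 0.6482 μm/a
  r_corr = 0.1678 + 0.6482 = 0.816 μm/a
ISO 9224: D(t) = r_corr · t^b with b = 0.667 (copper, B1)
  D(4) = 0.816 × 4^0.667 = 0.816 × 2.521 = 2.057 μm

D(4) = 2.06 μm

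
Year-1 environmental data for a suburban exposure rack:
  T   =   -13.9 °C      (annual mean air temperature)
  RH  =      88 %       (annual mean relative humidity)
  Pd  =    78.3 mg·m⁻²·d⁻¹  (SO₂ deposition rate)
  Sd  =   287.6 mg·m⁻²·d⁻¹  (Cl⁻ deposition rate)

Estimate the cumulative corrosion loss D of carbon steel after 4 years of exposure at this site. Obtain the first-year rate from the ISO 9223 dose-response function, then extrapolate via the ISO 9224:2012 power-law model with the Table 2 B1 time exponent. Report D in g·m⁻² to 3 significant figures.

carbon steel: f(T) = +0.150·(T−10) [T≤10 °C] = -3.5850
  SO₂ term: 1.77·78.3^0.52·exp(0.02·88-3.5850) = 2.755
  Sd branch = 0.102·Sd^0.62·e^(0.033·RH+0.04·T) = 35.71 μm/a
  sum: 2.755 + 35.71 → r_corr = 38.46 μm/a
ISO 9224: D(t) = r_corr · t^b with b = 0.523 (carbon steel, B1)
  D(4) = 38.46 × 4^0.523 = 38.46 × 2.065 = 79.42 μm
  Mass loss = 79.42 μm × 7.85 g/cm³ = 623.4 g·m⁻²

D(4) = 623 g·m⁻²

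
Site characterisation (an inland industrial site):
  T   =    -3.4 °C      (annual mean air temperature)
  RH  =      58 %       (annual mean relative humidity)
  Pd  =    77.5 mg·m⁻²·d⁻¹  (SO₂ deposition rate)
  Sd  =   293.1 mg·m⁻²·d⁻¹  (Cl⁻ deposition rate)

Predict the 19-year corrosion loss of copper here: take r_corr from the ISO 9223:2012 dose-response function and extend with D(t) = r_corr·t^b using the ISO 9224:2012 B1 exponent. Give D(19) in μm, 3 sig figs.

copper: temperature factor f = +0.126·(-13.4) = -1.6884
  Pd branch = 0.0053·Pd^0.26·e^(0.059·RH+f) = 0.09298 μm/a
  Cl⁻ term: 0.01025·293.1^0.27·exp(0.036·58+0.049·-3.4) = 0.3245
  r_corr = 0.09298 + 0.3245 = 0.4175 μm/a
Power-law: D(19) = r_corr · 19^0.667
  D(19) = 0.4175 × 19^0.667 = 0.4175 × 7.127 = 2.976 μm

D(19) = 2.98 μm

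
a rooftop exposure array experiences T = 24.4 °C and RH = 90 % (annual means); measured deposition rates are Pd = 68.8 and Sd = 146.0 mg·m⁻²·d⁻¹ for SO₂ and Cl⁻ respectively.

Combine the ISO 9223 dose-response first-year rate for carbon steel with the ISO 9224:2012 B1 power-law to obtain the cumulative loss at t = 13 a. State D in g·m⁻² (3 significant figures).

carbon steel: f(T) = -0.054·(T−10) [T>10 °C] = -0.7776
  sulphur-dioxide contribution → 44.42 μm/a
  chloride contribution → 115.9 μm/a
  ⇒ r_corr(carbon steel) = 160.4 μm/a
ISO 9224: D(t) = r_corr · t^b with b = 0.523 (carbon steel, B1)
  D(13) = 160.4 × 13^0.523 = 160.4 × 3.825 = 613.3 μm
  Mass loss = 613.3 μm × 7.85 g/cm³ = 4814 g·m⁻²

D(13) = 4.81e+03 g·m⁻²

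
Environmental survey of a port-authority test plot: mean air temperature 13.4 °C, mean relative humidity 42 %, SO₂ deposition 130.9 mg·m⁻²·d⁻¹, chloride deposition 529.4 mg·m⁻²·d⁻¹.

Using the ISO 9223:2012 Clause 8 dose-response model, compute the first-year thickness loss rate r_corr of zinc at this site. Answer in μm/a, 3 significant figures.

r_corr = 3.33 μm/a

zinc: temperature factor f = -0.071·(3.4) = -0.2414
  Pd branch = 0.0129·Pd^0.44·e^(0.046·RH+f) = 0.5974 μm/a
  Sd branch = 0.0175·Sd^0.57·e^(0.008·RH+0.085·T) = 2.73 μm/a
  sum: 0.5974 + 2.73 → r_corr = 3.327 μm/a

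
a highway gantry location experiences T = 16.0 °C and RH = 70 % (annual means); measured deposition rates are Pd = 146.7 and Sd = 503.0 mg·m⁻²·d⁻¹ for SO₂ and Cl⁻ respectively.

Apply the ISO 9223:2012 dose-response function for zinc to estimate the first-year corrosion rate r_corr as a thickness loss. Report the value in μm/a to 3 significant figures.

r_corr = 6.03 μm/a

zinc: T>10 °C ⇒ hinge -0.071·(16.0−10) = -0.4260
  Pd branch = 0.0129·Pd^0.44·e^(0.046·RH+f) = 1.893 μm/a
  Cl⁻ term: 0.0175·503.0^0.57·exp(0.008·70+0.085·16.0) = 4.138
  r_corr = 1.893 + 4.138 = 6.031 μm/a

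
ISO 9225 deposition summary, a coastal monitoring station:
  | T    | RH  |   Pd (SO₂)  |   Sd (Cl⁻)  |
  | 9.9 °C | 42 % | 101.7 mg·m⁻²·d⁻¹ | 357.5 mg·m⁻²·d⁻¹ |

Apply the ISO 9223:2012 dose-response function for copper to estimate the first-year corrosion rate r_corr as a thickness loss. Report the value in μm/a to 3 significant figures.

r_corr = 0.577 μm/a

copper: T≤10 °C ⇒ hinge +0.126·(9.9−10) = -0.0126
  sulphur-dioxide contribution → 0.2074 μm/a
  chloride contribution → 0.3693 μm/a
  total first-year rate 0.5768 μm/a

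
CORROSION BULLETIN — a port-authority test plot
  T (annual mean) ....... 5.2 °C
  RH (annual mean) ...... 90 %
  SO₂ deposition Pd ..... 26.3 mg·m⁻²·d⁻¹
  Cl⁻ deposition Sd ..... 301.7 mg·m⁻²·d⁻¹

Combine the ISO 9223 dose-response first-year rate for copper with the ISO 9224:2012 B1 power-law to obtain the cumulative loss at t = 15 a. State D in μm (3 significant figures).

D(15) = 17.9 μm

copper: T≤10 °C ⇒ hinge +0.126·(5.2−10) = -0.6048
  sulphur-dioxide contribution → 1.371 μm/a
  chloride contribution → 1.578 μm/a
  ⇒ r_corr(copper) = 2.948 μm/a
Long-term exponent b (ISO 9224 Table 2, B1) = 0.667
  D(15) = 2.948 × 15^0.667 = 2.948 × 6.088 = 17.95 μm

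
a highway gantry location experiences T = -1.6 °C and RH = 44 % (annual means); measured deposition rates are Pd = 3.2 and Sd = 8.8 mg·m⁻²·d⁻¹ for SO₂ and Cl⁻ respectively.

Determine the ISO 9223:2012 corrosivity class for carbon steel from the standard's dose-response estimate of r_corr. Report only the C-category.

carbon steel: temperature factor f = +0.150·(-11.6) = -1.7400
  sulphur-dioxide contribution → 1.371 μm/a
  chloride contribution → 1.574 μm/a
  ⇒ r_corr(carbon steel) = 2.945 μm/a
ISO 9223 Table 2 (carbon steel): 1.3 < 2.95 ≤ 25 μm/a ⇒ C2

C2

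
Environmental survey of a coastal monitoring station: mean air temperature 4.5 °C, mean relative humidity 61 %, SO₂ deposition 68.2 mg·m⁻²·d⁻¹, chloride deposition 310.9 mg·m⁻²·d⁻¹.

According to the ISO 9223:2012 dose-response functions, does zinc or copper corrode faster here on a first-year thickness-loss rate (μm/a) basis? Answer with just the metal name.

zinc

zinc: T≤10 °C ⇒ hinge +0.038·(4.5−10) = -0.2090
  SO₂ term: 0.0129·68.2^0.44·exp(0.046·61-0.2090) = 1.11
  Cl⁻ term: 0.0175·310.9^0.57·exp(0.008·61+0.085·4.5) = 1.101
  sum: 1.11 + 1.101 → r_corr = 2.211 μm/a
copper: temperature factor f = +0.126·(-5.5) = -0.6930
  SO₂ term: 0.0053·68.2^0.26·exp(0.059·61-0.6930) = 0.2905
  Sd branch = 0.01025·Sd^0.27·e^(0.036·RH+0.049·T) = 0.541 μm/a
  r_corr = 0.2905 + 0.541 = 0.8315 μm/a
Ordering by μm/a: zinc (2.21) > copper (0.831)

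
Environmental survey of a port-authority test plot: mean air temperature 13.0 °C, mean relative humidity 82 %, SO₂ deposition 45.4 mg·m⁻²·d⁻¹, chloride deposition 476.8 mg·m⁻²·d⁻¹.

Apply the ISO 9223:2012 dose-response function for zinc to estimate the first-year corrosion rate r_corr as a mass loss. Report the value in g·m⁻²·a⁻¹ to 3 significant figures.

r_corr = 41.8 g·m⁻²·a⁻¹

zinc: temperature factor f = -0.071·(3.0) = -0.2130
  Pd branch = 0.0129·Pd^0.44·e^(0.046·RH+f) = 2.429 μm/a
  Sd branch = 0.0175·Sd^0.57·e^(0.008·RH+0.085·T) = 3.424 μm/a
  sum: 2.429 + 3.424 → r_corr = 5.852 μm/a
Convert to mass loss: 5.852 μm/a × 7.14 g/cm³ = 41.78 g·m⁻²·a⁻¹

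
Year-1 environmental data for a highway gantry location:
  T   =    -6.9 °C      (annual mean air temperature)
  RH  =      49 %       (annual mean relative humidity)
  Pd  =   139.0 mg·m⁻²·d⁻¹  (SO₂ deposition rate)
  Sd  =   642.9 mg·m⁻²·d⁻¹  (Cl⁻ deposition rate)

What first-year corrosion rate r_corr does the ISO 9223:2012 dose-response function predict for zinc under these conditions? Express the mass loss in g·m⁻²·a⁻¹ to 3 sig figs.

zinc: f(T) = +0.038·(T−10) [T≤10 °C] = -0.6422
  sulphur-dioxide contribution → 0.5669 μm/a
  chloride contribution → 0.5744 μm/a
  ⇒ r_corr(zinc) = 1.141 μm/a
Convert to mass loss: 1.141 μm/a × 7.14 g/cm³ = 8.149 g·m⁻²·a⁻¹

r_corr = 8.15 g·m⁻²·a⁻¹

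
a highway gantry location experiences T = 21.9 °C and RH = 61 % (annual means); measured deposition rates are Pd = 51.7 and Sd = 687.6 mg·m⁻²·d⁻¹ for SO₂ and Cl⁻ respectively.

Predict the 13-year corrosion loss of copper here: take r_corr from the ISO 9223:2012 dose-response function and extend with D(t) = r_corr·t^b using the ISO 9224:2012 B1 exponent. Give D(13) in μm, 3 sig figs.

D(13) = 9.86 μm

copper: T>10 °C ⇒ hinge -0.080·(21.9−10) = -0.9520
  SO₂ term: 0.0053·51.7^0.26·exp(0.059·61-0.9520) = 0.2086
  Sd branch = 0.01025·Sd^0.27·e^(0.036·RH+0.049·T) = 1.572 μm/a
  sum: 0.2086 + 1.572 → r_corr = 1.781 μm/a
ISO 9224: D(t) = r_corr · t^b with b = 0.667 (copper, B1)
  D(13) = 1.781 × 13^0.667 = 1.781 × 5.534 = 9.855 μm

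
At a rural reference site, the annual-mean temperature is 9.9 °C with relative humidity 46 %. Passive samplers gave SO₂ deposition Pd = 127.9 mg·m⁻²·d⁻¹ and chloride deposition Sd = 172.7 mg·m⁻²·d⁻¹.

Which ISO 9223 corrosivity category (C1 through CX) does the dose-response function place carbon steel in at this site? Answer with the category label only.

carbon steel: f(T) = +0.150·(T−10) [T≤10 °C] = -0.0150
  Pd branch = 1.77·Pd^0.52·e^(0.02·RH+f) = 54.52 μm/a
  Cl⁻ term: 0.102·172.7^0.62·exp(0.033·46+0.04·9.9) = 16.86
  r_corr = 54.52 + 16.86 = 71.39 μm/a
ISO 9223 Table 2 (carbon steel): 50 < 71.4 ≤ 80 μm/a ⇒ C4

C4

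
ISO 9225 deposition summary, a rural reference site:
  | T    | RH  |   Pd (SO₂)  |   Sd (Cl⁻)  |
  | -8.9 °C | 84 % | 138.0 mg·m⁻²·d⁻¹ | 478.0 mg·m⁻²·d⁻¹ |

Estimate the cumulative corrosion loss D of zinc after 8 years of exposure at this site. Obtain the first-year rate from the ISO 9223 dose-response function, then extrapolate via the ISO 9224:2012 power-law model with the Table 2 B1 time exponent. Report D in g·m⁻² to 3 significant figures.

D(8) = 122 g·m⁻²

zinc: temperature factor f = +0.038·(-18.9) = -0.7182
  sulphur-dioxide contribution → 2.62 μm/a
  chloride contribution → 0.5415 μm/a
  ⇒ r_corr(zinc) = 3.162 μm/a
ISO 9224: D(t) = r_corr · t^b with b = 0.813 (zinc, B1)
  D(8) = 3.162 × 8^0.813 = 3.162 × 5.423 = 17.15 μm
  Mass loss = 17.15 μm × 7.14 g/cm³ = 122.4 g·m⁻²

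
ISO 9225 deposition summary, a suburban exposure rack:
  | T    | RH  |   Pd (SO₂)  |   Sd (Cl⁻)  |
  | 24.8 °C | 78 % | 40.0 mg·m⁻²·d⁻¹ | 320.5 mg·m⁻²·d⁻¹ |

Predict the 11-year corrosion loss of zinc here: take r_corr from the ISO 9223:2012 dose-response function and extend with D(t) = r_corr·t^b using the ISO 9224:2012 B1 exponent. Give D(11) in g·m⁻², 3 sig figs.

zinc: T>10 °C ⇒ hinge -0.071·(24.8−10) = -1.0508
  Pd branch = 0.0129·Pd^0.44·e^(0.046·RH+f) = 0.8268 μm/a
  Cl⁻ term: 0.0175·320.5^0.57·exp(0.008·78+0.085·24.8) = 7.209
  sum: 0.8268 + 7.209 → r_corr = 8.035 μm/a
ISO 9224: D(t) = r_corr · t^b with b = 0.813 (zinc, B1)
  D(11) = 8.035 × 11^0.813 = 8.035 × 7.025 = 56.45 μm
  Mass loss = 56.45 μm × 7.14 g/cm³ = 403 g·m⁻²

D(11) = 403 g·m⁻²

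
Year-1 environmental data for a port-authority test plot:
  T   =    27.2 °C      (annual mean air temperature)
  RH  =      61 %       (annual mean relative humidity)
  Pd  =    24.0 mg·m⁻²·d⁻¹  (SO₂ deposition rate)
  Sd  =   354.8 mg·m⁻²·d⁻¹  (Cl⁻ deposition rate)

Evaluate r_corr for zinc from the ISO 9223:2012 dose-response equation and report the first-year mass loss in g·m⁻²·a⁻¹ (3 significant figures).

zinc: temperature factor f = -0.071·(17.2) = -1.2212
  sulphur-dioxide contribution → 0.2548 μm/a
  chloride contribution → 8.176 μm/a
  ⇒ r_corr(zinc) = 8.431 μm/a
Convert to mass loss: 8.431 μm/a × 7.14 g/cm³ = 60.2 g·m⁻²·a⁻¹

r_corr = 60.2 g·m⁻²·a⁻¹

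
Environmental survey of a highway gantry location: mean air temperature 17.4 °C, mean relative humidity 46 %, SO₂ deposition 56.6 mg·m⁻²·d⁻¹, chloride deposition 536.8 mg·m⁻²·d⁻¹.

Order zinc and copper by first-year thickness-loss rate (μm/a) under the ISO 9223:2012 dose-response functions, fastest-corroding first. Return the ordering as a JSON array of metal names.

zinc: T>10 °C ⇒ hinge -0.071·(17.4−10) = -0.5254
  Pd branch = 0.0129·Pd^0.44·e^(0.046·RH+f) = 0.3738 μm/a
  Sd branch = 0.0175·Sd^0.57·e^(0.008·RH+0.085·T) = 3.992 μm/a
  sum: 0.3738 + 3.992 → r_corr = 4.366 μm/a
copper: temperature factor f = -0.080·(7.4) = -0.5920
  SO₂ term: 0.0053·56.6^0.26·exp(0.059·46-0.5920) = 0.1264
  Cl⁻ term: 0.01025·536.8^0.27·exp(0.036·46+0.049·17.4) = 0.6875
  sum: 0.1264 + 0.6875 → r_corr = 0.8138 μm/a
Ordering by μm/a: zinc (4.37) > copper (0.814)

["zinc", "copper"]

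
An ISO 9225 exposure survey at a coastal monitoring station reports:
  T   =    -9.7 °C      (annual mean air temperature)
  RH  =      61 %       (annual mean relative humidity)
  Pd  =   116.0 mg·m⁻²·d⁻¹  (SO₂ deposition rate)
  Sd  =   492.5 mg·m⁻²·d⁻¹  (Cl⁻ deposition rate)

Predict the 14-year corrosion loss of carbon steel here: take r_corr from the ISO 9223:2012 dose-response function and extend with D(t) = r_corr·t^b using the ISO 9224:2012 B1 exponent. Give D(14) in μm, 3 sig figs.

D(14) = 111 μm

carbon steel: temperature factor f = +0.150·(-19.7) = -2.9550
  sulphur-dioxide contribution → 3.698 μm/a
  chloride contribution → 24.19 μm/a
  ⇒ r_corr(carbon steel) = 27.89 μm/a
Long-term exponent b (ISO 9224 Table 2, B1) = 0.523
  D(14) = 27.89 × 14^0.523 = 27.89 × 3.976 = 110.9 μm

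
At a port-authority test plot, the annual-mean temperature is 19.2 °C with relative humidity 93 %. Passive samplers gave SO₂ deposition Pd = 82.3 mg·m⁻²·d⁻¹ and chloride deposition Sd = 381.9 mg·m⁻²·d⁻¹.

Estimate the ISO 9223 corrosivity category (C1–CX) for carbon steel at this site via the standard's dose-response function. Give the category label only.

carbon steel: f(T) = -0.054·(T−10) [T>10 °C] = -0.4968
  Pd branch = 1.77·Pd^0.52·e^(0.02·RH+f) = 68.55 μm/a
  Cl⁻ term: 0.102·381.9^0.62·exp(0.033·93+0.04·19.2) = 188.7
  sum: 68.55 + 188.7 → r_corr = 257.3 μm/a
Category bounds: 200…700 μm/a bracket r_corr ⇒ CX

CX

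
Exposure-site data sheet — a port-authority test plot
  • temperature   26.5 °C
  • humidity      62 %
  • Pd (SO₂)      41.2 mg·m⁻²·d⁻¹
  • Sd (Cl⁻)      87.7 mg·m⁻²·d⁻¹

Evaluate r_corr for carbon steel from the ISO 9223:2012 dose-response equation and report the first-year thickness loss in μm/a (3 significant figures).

carbon steel: T>10 °C ⇒ hinge -0.054·(26.5−10) = -0.8910
  sulphur-dioxide contribution → 17.35 μm/a
  chloride contribution → 36.49 μm/a
  total first-year rate 53.84 μm/a

r_corr = 53.8 μm/a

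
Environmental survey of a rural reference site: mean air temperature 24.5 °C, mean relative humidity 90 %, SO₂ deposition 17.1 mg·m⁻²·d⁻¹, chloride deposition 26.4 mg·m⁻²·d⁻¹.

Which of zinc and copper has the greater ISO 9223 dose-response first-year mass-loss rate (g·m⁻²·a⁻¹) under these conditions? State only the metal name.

zinc: T>10 °C ⇒ hinge -0.071·(24.5−10) = -1.0295
  sulphur-dioxide contribution → 1.009 μm/a
  chloride contribution → 1.864 μm/a
  total first-year rate 2.873 μm/a
  mass loss = 2.873 μm/a × 7.14 g/cm³ = 20.52 g·m⁻²·a⁻¹
copper: T>10 °C ⇒ hinge -0.080·(24.5−10) = -1.1600
  sulphur-dioxide contribution → 0.7034 μm/a
  chloride contribution → 2.104 μm/a
  total first-year rate 2.807 μm/a
  mass loss = 2.807 μm/a × 8.96 g/cm³ = 25.15 g·m⁻²·a⁻¹
Ordering by g·m⁻²·a⁻¹: copper (25.2) > zinc (20.5)

copper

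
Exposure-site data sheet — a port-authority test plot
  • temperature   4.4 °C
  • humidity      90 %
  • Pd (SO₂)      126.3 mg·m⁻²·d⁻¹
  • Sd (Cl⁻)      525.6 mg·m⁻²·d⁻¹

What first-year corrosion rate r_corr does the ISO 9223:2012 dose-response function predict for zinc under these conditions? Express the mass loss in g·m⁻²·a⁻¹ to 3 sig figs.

r_corr = 52.6 g·m⁻²·a⁻¹

zinc: temperature factor f = +0.038·(-5.6) = -0.2128
  Pd branch = 0.0129·Pd^0.44·e^(0.046·RH+f) = 5.505 μm/a
  Sd branch = 0.0175·Sd^0.57·e^(0.008·RH+0.085·T) = 1.858 μm/a
  r_corr = 5.505 + 1.858 = 7.363 μm/a
Convert to mass loss: 7.363 μm/a × 7.14 g/cm³ = 52.57 g·m⁻²·a⁻¹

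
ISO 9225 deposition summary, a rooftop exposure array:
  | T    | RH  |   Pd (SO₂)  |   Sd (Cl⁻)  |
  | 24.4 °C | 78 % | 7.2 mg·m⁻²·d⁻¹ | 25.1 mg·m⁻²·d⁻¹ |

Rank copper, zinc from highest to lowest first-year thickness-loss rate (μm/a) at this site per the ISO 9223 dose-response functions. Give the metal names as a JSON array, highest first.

copper: temperature factor f = -0.080·(14.4) = -1.1520
  SO₂ term: 0.0053·7.2^0.26·exp(0.059·78-1.1520) = 0.2789
  Cl⁻ term: 0.01025·25.1^0.27·exp(0.036·78+0.049·24.4) = 1.341
  r_corr = 0.2789 + 1.341 = 1.62 μm/a
zinc: temperature factor f = -0.071·(14.4) = -1.0224
  SO₂ term: 0.0129·7.2^0.44·exp(0.046·78-1.0224) = 0.4
  Sd branch = 0.0175·Sd^0.57·e^(0.008·RH+0.085·T) = 1.631 μm/a
  sum: 0.4 + 1.631 → r_corr = 2.031 μm/a
Ordering by μm/a: zinc (2.03) > copper (1.62)

["zinc", "copper"]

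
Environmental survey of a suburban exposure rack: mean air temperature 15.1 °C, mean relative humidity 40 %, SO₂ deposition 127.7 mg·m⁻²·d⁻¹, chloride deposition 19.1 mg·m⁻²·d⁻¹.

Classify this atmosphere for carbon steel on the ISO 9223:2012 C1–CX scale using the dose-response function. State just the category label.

C3

carbon steel: temperature factor f = -0.054·(5.1) = -0.2754
  Pd branch = 1.77·Pd^0.52·e^(0.02·RH+f) = 37.24 μm/a
  Cl⁻ term: 0.102·19.1^0.62·exp(0.033·40+0.04·15.1) = 4.349
  r_corr = 37.24 + 4.349 = 41.59 μm/a
ISO 9223 Table 2 (carbon steel): 25 < 41.6 ≤ 50 μm/a ⇒ C3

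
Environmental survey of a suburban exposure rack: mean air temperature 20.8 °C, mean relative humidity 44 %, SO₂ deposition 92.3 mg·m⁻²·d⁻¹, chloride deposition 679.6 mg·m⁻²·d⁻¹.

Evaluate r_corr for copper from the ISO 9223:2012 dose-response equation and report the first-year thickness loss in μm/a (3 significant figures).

copper: temperature factor f = -0.080·(10.8) = -0.8640
  Pd branch = 0.0053·Pd^0.26·e^(0.059·RH+f) = 0.09715 μm/a
  Sd branch = 0.01025·Sd^0.27·e^(0.036·RH+0.049·T) = 0.8054 μm/a
  sum: 0.09715 + 0.8054 → r_corr = 0.9025 μm/a

r_corr = 0.903 μm/a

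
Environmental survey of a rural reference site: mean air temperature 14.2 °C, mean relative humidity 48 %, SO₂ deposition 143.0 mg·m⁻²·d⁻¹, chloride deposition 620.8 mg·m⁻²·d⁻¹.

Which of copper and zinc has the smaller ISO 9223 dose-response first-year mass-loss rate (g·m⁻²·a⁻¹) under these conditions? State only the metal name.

copper

copper: temperature factor f = -0.080·(4.2) = -0.3360
  sulphur-dioxide contribution → 0.2337 μm/a
  chloride contribution → 0.6568 μm/a
  total first-year rate 0.8905 μm/a
  mass loss = 0.8905 μm/a × 8.96 g/cm³ = 7.979 g·m⁻²·a⁻¹
zinc: T>10 °C ⇒ hinge -0.071·(14.2−10) = -0.2982
  sulphur-dioxide contribution → 0.7733 μm/a
  chloride contribution → 3.357 μm/a
  total first-year rate 4.131 μm/a
  mass loss = 4.131 μm/a × 7.14 g/cm³ = 29.49 g·m⁻²·a⁻¹
Ordering by g·m⁻²·a⁻¹: zinc (29.5) > copper (7.98)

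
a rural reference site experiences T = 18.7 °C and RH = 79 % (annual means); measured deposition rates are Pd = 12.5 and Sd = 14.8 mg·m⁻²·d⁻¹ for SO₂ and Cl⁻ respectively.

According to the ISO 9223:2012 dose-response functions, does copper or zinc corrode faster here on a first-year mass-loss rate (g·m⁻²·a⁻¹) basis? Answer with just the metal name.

copper

copper: T>10 °C ⇒ hinge -0.080·(18.7−10) = -0.6960
  SO₂ term: 0.0053·12.5^0.26·exp(0.059·79-0.6960) = 0.5388
  Cl⁻ term: 0.01025·14.8^0.27·exp(0.036·79+0.049·18.7) = 0.9115
  sum: 0.5388 + 0.9115 → r_corr = 1.45 μm/a
  mass loss = 1.45 μm/a × 8.96 g/cm³ = 13 g·m⁻²·a⁻¹
zinc: T>10 °C ⇒ hinge -0.071·(18.7−10) = -0.6177
  SO₂ term: 0.0129·12.5^0.44·exp(0.046·79-0.6177) = 0.8002
  Sd branch = 0.0175·Sd^0.57·e^(0.008·RH+0.085·T) = 0.7497 μm/a
  r_corr = 0.8002 + 0.7497 = 1.55 μm/a
  mass loss = 1.55 μm/a × 7.14 g/cm³ = 11.07 g·m⁻²·a⁻¹
Ordering by g·m⁻²·a⁻¹: copper (13) > zinc (11.1)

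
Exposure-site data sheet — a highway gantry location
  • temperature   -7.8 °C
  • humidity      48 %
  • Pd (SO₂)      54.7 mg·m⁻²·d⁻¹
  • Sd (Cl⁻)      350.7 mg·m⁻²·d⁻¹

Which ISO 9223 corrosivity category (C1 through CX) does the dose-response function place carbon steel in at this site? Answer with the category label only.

carbon steel: f(T) = +0.150·(T−10) [T≤10 °C] = -2.6700
  SO₂ term: 1.77·54.7^0.52·exp(0.02·48-2.6700) = 2.565
  Cl⁻ term: 0.102·350.7^0.62·exp(0.033·48+0.04·-7.8) = 13.77
  r_corr = 2.565 + 13.77 = 16.33 μm/a
16.3 μm/a falls in (1.3, 25] for carbon steel → category C2

C2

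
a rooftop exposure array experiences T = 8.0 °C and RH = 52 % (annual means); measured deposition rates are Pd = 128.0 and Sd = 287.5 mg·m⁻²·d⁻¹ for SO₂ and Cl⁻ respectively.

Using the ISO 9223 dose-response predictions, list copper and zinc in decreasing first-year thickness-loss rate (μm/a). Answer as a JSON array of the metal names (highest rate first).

copper: T≤10 °C ⇒ hinge +0.126·(8.0−10) = -0.2520
  SO₂ term: 0.0053·128.0^0.26·exp(0.059·52-0.2520) = 0.3127
  Cl⁻ term: 0.01025·287.5^0.27·exp(0.036·52+0.049·8.0) = 0.4548
  sum: 0.3127 + 0.4548 → r_corr = 0.7675 μm/a
zinc: T≤10 °C ⇒ hinge +0.038·(8.0−10) = -0.0760
  Pd branch = 0.0129·Pd^0.44·e^(0.046·RH+f) = 1.106 μm/a
  Cl⁻ term: 0.0175·287.5^0.57·exp(0.008·52+0.085·8.0) = 1.32
  sum: 1.106 + 1.32 → r_corr = 2.425 μm/a
Ordering by μm/a: zinc (2.43) > copper (0.767)

["zinc", "copper"]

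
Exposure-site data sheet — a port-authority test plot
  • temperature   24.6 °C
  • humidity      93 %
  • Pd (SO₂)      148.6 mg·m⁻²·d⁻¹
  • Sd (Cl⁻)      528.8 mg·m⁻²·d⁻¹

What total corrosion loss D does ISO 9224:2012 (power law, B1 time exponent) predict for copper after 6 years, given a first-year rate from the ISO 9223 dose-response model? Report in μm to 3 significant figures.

D(6) = 22.3 μm

copper: f(T) = -0.080·(T−10) [T>10 °C] = -1.1680
  sulphur-dioxide contribution → 1.461 μm/a
  chloride contribution → 5.291 μm/a
  total first-year rate 6.752 μm/a
Power-law: D(6) = r_corr · 6^0.667
  D(6) = 6.752 × 6^0.667 = 6.752 × 3.304 = 22.31 μm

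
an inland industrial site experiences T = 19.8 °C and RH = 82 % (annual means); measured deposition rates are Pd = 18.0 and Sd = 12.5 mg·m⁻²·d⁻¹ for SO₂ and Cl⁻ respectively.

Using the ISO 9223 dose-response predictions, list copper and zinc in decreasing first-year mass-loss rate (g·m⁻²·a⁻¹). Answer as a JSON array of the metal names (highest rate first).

copper: temperature factor f = -0.080·(9.8) = -0.7840
  Pd branch = 0.0053·Pd^0.26·e^(0.059·RH+f) = 0.6476 μm/a
  Cl⁻ term: 0.01025·12.5^0.27·exp(0.036·82+0.049·19.8) = 1.024
  sum: 0.6476 + 1.024 → r_corr = 1.672 μm/a
  mass loss = 1.672 μm/a × 8.96 g/cm³ = 14.98 g·m⁻²·a⁻¹
zinc: temperature factor f = -0.071·(9.8) = -0.6958
  Pd branch = 0.0129·Pd^0.44·e^(0.046·RH+f) = 0.9974 μm/a
  Sd branch = 0.0175·Sd^0.57·e^(0.008·RH+0.085·T) = 0.7658 μm/a
  sum: 0.9974 + 0.7658 → r_corr = 1.763 μm/a
  mass loss = 1.763 μm/a × 7.14 g/cm³ = 12.59 g·m⁻²·a⁻¹
Ordering by g·m⁻²·a⁻¹: copper (15) > zinc (12.6)

["copper", "zinc"]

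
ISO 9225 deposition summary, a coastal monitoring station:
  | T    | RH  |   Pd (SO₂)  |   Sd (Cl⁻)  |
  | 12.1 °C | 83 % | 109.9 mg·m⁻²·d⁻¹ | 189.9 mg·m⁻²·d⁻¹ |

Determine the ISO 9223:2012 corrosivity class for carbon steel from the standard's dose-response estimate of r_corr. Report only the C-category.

carbon steel: T>10 °C ⇒ hinge -0.054·(12.1−10) = -0.1134
  sulphur-dioxide contribution → 95.71 μm/a
  chloride contribution → 66.22 μm/a
  ⇒ r_corr(carbon steel) = 161.9 μm/a
ISO 9223 Table 2 (carbon steel): 80 < 162 ≤ 200 μm/a ⇒ C5

C5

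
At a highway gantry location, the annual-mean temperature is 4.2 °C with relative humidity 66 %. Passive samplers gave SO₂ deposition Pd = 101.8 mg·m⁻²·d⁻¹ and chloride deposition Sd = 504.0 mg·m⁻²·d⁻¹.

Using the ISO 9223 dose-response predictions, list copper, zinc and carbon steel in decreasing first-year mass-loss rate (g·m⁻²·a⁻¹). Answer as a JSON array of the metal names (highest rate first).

copper: temperature factor f = +0.126·(-5.8) = -0.7308
  Pd branch = 0.0053·Pd^0.26·e^(0.059·RH+f) = 0.4169 μm/a
  Sd branch = 0.01025·Sd^0.27·e^(0.036·RH+0.049·T) = 0.7272 μm/a
  sum: 0.4169 + 0.7272 → r_corr = 1.144 μm/a
  mass loss = 1.144 μm/a × 8.96 g/cm³ = 10.25 g·m⁻²·a⁻¹
zinc: T≤10 °C ⇒ hinge +0.038·(4.2−10) = -0.2204
  Pd branch = 0.0129·Pd^0.44·e^(0.046·RH+f) = 1.647 μm/a
  Sd branch = 0.0175·Sd^0.57·e^(0.008·RH+0.085·T) = 1.472 μm/a
  r_corr = 1.647 + 1.472 = 3.119 μm/a
  mass loss = 3.119 μm/a × 7.14 g/cm³ = 22.27 g·m⁻²·a⁻¹
carbon steel: temperature factor f = +0.150·(-5.8) = -0.8700
  Pd branch = 1.77·Pd^0.52·e^(0.02·RH+f) = 30.72 μm/a
  Sd branch = 0.102·Sd^0.62·e^(0.033·RH+0.04·T) = 50.46 μm/a
  r_corr = 30.72 + 50.46 = 81.18 μm/a
  mass loss = 81.18 μm/a × 7.85 g/cm³ = 637.3 g·m⁻²·a⁻¹
Ordering by g·m⁻²·a⁻¹: carbon steel (637) > zinc (22.3) > copper (10.3)

["carbon steel", "zinc", "copper"]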